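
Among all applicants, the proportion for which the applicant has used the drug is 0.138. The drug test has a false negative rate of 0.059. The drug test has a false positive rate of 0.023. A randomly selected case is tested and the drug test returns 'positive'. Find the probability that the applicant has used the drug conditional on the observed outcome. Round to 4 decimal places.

P(H | E) ≈ 0.8675

Write H for 'the applicant has used the drug'. Prior odds H:¬H = 0.138/0.862 = 0.16009. For the 'positive' outcome, the likelihood ratio is 0.941/0.023 = 40.913.
Posterior odds = 0.16009 × 40.913 = 6.5499, so P(H|E) = 6.5499/(1+6.5499) = 0.8675.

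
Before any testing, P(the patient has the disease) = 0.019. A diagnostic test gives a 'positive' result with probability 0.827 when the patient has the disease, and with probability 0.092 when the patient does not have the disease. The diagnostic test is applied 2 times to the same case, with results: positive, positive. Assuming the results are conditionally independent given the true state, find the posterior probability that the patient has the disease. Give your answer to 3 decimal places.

Let H be the event that the patient has the disease; start with P(H) = 0.019. P('positive'|H) = 0.827, P('positive'|¬H) = 0.092.
Update on result 1 ('positive'): P(H) ← 0.827·0.0190 / (0.827·0.0190 + 0.092·0.9810) = 0.015713/0.10597 = 0.1483.
Update on result 2 ('positive'): P(H) ← 0.827·0.1483 / (0.827·0.1483 + 0.092·0.8517) = 0.12263/0.20099 = 0.6101.

Posterior P(H) ≈ 0.610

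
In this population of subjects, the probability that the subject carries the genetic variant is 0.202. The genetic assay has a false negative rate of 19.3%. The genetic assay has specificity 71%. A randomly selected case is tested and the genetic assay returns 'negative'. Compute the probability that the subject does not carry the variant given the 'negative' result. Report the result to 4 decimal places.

Let H be the event that the subject carries the genetic variant. P(H) = 0.202, so P(¬H) = 0.798. With E the 'negative' result, P(E|H) = 0.193 and P(E|¬H) = 0.71.
P(E) = 0.193·0.202 + 0.71·0.798 = 0.038986 + 0.56658 = 0.60557.
By Bayes' theorem, P(H|E) = 0.038986 / 0.60557 = 0.0644. Hence P(¬H|E) = 1 − 0.0644 = 0.9356.

P(¬H | E) ≈ 0.9356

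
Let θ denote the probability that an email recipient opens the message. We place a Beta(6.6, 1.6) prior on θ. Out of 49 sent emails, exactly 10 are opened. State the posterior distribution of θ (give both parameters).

Posterior: Beta(16.6, 40.6)

The binomial likelihood is conjugate to the Beta prior: with 10 successes and 39 failures, the posterior is Beta(6.6+10, 1.6+39) = Beta(16.6, 40.6).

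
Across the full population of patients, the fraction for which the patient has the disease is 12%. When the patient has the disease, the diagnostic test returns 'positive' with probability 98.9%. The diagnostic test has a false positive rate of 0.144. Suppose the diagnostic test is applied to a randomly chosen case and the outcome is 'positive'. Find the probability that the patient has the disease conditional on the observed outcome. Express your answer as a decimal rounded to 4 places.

P(H | E) ≈ 0.4836

Let H be the event that the patient has the disease. P(H) = 0.12, so P(¬H) = 0.88. With E the 'positive' result, P(E|H) = 0.989 and P(E|¬H) = 0.144.
P(E) = 0.989·0.12 + 0.144·0.88 = 0.11868 + 0.12672 = 0.24540.
By Bayes' theorem, P(H|E) = 0.11868 / 0.24540 = 0.4836.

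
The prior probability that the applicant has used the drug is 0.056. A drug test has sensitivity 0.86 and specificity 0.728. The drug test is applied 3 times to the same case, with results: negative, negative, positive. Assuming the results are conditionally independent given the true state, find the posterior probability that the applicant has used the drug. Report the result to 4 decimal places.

Posterior P(H) ≈ 0.0069

Let H be the event that the applicant has used the drug; start with P(H) = 0.056. P('positive'|H) = 0.86, P('positive'|¬H) = 0.272.
Update on result 1 ('negative'): P(H) ← 0.14·0.0560 / (0.14·0.0560 + 0.728·0.9440) = 0.0078400/0.69507 = 0.0113.
Update on result 2 ('negative'): P(H) ← 0.14·0.0113 / (0.14·0.0113 + 0.728·0.9887) = 0.0015791/0.72137 = 0.0022.
Update on result 3 ('positive'): P(H) ← 0.86·0.0022 / (0.86·0.0022 + 0.272·0.9978) = 0.0018826/0.27329 = 0.0069.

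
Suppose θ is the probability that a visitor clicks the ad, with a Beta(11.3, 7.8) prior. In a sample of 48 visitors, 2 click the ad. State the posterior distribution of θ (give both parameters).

The binomial likelihood is conjugate to the Beta prior: with 2 successes and 46 failures, the posterior is Beta(11.3+2, 7.8+46) = Beta(13.3, 53.8).

Posterior: Beta(13.3, 53.8)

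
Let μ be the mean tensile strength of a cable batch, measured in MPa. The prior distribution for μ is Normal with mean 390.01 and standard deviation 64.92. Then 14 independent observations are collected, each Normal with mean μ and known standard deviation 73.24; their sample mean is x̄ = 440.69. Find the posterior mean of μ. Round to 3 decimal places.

Prior precision 1/τ₀² = 1/64.92² = 0.00023727; data precision n/σ² = 14/73.24² = 0.00260995.
Posterior precision = 0.00023727 + 0.00260995 = 0.00284722.
Posterior mean = (0.00023727·390.01 + 0.00260995·440.69) / 0.00284722 = 436.467.

Posterior mean ≈ 436.467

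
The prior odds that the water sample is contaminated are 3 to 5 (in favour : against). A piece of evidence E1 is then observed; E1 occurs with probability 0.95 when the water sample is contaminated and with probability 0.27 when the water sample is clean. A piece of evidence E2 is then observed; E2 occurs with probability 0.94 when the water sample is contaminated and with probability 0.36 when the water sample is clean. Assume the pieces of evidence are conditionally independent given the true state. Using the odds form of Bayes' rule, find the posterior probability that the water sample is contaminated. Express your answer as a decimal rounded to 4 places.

Posterior probability ≈ 0.8464

Prior odds = 3/5 = 0.60000.
Likelihood ratio for E1 = 0.95/0.27 = 3.5185.
Likelihood ratio for E2 = 0.94/0.36 = 2.6111.
Posterior odds = prior odds × LR₁ × LR₂ = 5.5123.
Posterior probability = odds/(1+odds) = 5.5123/6.5123 = 0.8464.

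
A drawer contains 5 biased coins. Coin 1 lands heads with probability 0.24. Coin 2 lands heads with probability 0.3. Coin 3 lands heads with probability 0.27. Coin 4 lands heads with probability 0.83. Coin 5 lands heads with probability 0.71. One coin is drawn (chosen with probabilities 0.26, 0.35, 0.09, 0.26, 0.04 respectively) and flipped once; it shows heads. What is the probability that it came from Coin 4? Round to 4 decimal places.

Posterior probability ≈ 0.4951

Tabulate prior·likelihood by source: [1] prior 0.26, lik 0.24, product 0.06240; [2] prior 0.35, lik 0.3, product 0.1050; [3] prior 0.09, lik 0.27, product 0.02430; [4] prior 0.26, lik 0.83, product 0.2158; [5] prior 0.04, lik 0.71, product 0.02840.
Normalizing constant = 0.43590; the posterior for Coin 4 is its product over the sum, 0.2158/0.43590 = 0.4951.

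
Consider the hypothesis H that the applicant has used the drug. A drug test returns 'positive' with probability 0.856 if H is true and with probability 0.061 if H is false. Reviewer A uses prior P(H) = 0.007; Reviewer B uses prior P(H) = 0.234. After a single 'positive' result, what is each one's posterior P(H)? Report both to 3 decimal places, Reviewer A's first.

The likelihood ratio for a 'positive' result is 0.856/0.061 = 14.033.
Reviewer A: prior odds 0.007/0.993 = 0.0070493; posterior odds 0.098922; posterior probability 0.090.
Reviewer B: prior odds 0.234/0.766 = 0.30548; posterior odds 4.2868; posterior probability 0.811.

Reviewer A: 0.090; Reviewer B: 0.811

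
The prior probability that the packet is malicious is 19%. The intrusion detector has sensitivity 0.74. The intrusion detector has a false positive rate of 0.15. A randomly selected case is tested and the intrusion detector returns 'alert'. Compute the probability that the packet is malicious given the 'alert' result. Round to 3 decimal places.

Write H for 'the packet is malicious'. Prior odds H:¬H = 0.19/0.81 = 0.23457. For the 'alert' outcome, the likelihood ratio is 0.74/0.15 = 4.9333.
Posterior odds = 0.23457 × 4.9333 = 1.1572, so P(H|E) = 1.1572/(1+1.1572) = 0.536.

P(H | E) ≈ 0.536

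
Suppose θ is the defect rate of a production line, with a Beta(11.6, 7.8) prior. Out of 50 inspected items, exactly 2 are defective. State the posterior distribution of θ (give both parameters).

Posterior: Beta(13.6, 55.8)

Observing 2 successes and 48 failures updates Beta(11.6, 7.8) by adding the success and failure counts to the two shape parameters: α = 11.6+2 = 13.6, β = 7.8+48 = 55.8.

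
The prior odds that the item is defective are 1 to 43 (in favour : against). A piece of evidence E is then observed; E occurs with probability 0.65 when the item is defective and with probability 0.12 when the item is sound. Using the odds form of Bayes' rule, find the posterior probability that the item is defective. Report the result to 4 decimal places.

Prior odds = 1/43 = 0.023256. In log-odds, ln(0.023256) = -3.7612.
Add log likelihood ratio: ln(5.4167) = 1.6895.
Posterior log-odds = -2.0717, so posterior odds = exp(-2.0717) = 0.12597. Converting, P(H|E) = 0.12597/1.1260 = 0.1119.

Posterior probability ≈ 0.1119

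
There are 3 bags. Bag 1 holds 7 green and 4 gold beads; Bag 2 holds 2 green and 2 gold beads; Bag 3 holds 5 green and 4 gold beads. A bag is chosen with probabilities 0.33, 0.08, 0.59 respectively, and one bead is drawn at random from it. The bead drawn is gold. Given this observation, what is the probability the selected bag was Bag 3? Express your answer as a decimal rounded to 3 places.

P(gold|Bag 1) = 0.3636; P(gold|Bag 2) = 0.5; P(gold|Bag 3) = 0.4444.
Prior × likelihood for each source: 0.33·0.3636=0.1200, 0.08·0.5=0.04000, 0.59·0.4444=0.2622. Summing gives P(gold) = 0.42222.
P(Bag 3 | gold) = 0.2622 / 0.42222 = 0.621.

Posterior probability ≈ 0.621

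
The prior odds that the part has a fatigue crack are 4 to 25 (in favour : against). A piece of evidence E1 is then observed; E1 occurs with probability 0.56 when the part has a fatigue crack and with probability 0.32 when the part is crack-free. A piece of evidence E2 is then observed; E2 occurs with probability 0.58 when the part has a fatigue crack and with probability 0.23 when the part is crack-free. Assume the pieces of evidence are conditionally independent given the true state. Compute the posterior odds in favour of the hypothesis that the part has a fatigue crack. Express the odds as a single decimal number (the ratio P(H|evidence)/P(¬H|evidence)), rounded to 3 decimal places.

Posterior odds ≈ 0.706

Prior odds = 4/25 = 0.16000.
Likelihood ratio for E1 = 0.56/0.32 = 1.7500.
Likelihood ratio for E2 = 0.58/0.23 = 2.5217.
Posterior odds = prior odds × LR₁ × LR₂ = 0.70609.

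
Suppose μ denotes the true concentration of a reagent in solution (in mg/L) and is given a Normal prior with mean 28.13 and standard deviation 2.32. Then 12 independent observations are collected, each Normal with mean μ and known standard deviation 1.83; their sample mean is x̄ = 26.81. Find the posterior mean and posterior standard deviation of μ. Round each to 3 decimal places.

Posterior mean ≈ 26.875; posterior SD ≈ 0.515

With known σ, the Normal prior is conjugate. Weight on the data is w = (n/σ²)/(n/σ² + 1/τ₀²) = 3.58327/(3.58327+0.185791) = 0.95071.
Posterior mean = w·x̄ + (1−w)·μ₀ = 0.95071·26.81 + 0.049294·28.13 = 26.875. Posterior variance = 1/(3.58327+0.185791) = 0.265318, so SD = 0.515.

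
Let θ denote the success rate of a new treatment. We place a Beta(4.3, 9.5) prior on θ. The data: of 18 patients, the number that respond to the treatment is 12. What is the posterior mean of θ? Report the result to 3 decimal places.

The binomial likelihood is conjugate to the Beta prior: with 12 successes and 6 failures, the posterior is Beta(4.3+12, 9.5+6) = Beta(16.3, 15.5).
E[θ | data] = 16.3/(16.3+15.5) = 0.513.

Posterior mean ≈ 0.513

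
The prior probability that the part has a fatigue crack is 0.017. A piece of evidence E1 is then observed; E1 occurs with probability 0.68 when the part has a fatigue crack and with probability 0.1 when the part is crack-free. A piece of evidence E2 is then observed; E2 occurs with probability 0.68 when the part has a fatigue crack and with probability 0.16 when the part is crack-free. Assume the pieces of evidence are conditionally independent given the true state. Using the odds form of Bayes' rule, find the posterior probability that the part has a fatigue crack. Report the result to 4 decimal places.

Posterior probability ≈ 0.3332

Prior odds = 0.017/(1−0.017) = 0.017294.
Likelihood ratio for E1 = 0.68/0.1 = 6.8000.
Likelihood ratio for E2 = 0.68/0.16 = 4.2500.
Posterior odds = prior odds × LR₁ × LR₂ = 0.49980.
Posterior probability = odds/(1+odds) = 0.49980/1.4998 = 0.3332.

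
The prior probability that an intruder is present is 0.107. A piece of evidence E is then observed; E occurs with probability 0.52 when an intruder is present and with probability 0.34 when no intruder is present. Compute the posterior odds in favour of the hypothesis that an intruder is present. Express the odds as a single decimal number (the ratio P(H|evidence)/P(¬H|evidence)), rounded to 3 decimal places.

Posterior odds ≈ 0.183

Prior odds = 0.107/(1−0.107) = 0.11982.
Likelihood ratio for E = 0.52/0.34 = 1.5294.
Posterior odds = prior odds × LR = 0.18326.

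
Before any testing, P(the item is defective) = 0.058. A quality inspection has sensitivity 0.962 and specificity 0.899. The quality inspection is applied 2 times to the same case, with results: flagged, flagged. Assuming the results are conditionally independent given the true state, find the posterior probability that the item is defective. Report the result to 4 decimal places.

Posterior P(H) ≈ 0.8482

With H the event that the item is defective, the joint likelihood of the observed sequence is P(data|H) = 0.962·0.962 = 0.92544 and P(data|¬H) = 0.101·0.101 = 0.010201.
Bayes: P(H|data) = 0.058·0.92544 / (0.058·0.92544 + 0.942·0.010201) = 0.053676/0.063285 = 0.8482.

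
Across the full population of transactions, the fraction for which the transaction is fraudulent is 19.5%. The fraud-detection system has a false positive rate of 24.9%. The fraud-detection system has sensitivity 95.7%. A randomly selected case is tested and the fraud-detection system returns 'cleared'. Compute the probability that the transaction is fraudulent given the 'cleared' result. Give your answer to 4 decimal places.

P(H | E) ≈ 0.0137

Write H for 'the transaction is fraudulent'. Prior odds H:¬H = 0.195/0.805 = 0.24224. For the 'cleared' outcome, the likelihood ratio is 0.043/0.751 = 0.057257.
Posterior odds = 0.24224 × 0.057257 = 0.013870, so P(H|E) = 0.013870/(1+0.013870) = 0.0137.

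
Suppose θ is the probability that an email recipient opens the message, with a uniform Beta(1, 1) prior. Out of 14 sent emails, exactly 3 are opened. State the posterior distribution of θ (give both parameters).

Observing 3 successes and 11 failures updates Beta(1, 1) by adding the success and failure counts to the two shape parameters: α = 1+3 = 4, β = 1+11 = 12.

Posterior: Beta(4, 12)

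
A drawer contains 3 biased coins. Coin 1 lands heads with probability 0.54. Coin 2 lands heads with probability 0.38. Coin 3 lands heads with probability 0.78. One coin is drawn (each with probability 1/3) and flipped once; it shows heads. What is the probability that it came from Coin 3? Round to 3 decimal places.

P(heads|C1) = 0.54; P(heads|C2) = 0.38; P(heads|C3) = 0.78.
Prior × likelihood for each source: 0.333333·0.54=0.1800, 0.333333·0.38=0.1267, 0.333333·0.78=0.2600. Summing gives P(heads) = 0.56667.
P(Coin 3 | heads) = 0.2600 / 0.56667 = 0.459.

Posterior probability ≈ 0.459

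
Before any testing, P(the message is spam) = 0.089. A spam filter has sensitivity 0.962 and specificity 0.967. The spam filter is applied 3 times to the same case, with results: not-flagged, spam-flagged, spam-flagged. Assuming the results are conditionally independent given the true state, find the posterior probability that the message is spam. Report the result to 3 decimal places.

Posterior P(H) ≈ 0.765

With H the event that the message is spam, the joint likelihood of the observed sequence is P(data|H) = 0.038·0.962·0.962 = 0.035167 and P(data|¬H) = 0.967·0.033·0.033 = 0.0010531.
Bayes: P(H|data) = 0.089·0.035167 / (0.089·0.035167 + 0.911·0.0010531) = 0.0031299/0.0040892 = 0.7654.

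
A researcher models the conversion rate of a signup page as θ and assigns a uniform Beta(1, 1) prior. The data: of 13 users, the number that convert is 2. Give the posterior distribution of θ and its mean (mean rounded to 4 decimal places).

Observing 2 successes and 11 failures updates Beta(1, 1) by adding the success and failure counts to the two shape parameters: α = 1+2 = 3, β = 1+11 = 12.
E[θ | data] = 3/(3+12) = 0.2000.

Posterior: Beta(3, 12); mean ≈ 0.2000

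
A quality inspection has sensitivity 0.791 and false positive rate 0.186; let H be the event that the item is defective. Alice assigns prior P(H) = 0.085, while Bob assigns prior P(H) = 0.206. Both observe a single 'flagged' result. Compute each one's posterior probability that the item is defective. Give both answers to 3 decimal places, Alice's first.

Alice: 0.283; Bob: 0.525

The likelihood ratio for a 'flagged' result is 0.791/0.186 = 4.2527.
Alice: prior odds 0.085/0.915 = 0.092896; posterior odds 0.39506; posterior probability 0.283.
Bob: prior odds 0.206/0.794 = 0.25945; posterior odds 1.1033; posterior probability 0.525.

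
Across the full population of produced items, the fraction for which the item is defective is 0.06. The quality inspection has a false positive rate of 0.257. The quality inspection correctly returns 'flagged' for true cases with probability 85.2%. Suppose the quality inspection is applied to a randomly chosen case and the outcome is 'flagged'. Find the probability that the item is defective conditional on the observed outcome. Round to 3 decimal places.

Let H be the event that the item is defective. P(H) = 0.06, so P(¬H) = 0.94. With E the 'flagged' result, P(E|H) = 0.852 and P(E|¬H) = 0.257.
P(E) = 0.852·0.06 + 0.257·0.94 = 0.051120 + 0.24158 = 0.29270.
By Bayes' theorem, P(H|E) = 0.051120 / 0.29270 = 0.175.

P(H | E) ≈ 0.175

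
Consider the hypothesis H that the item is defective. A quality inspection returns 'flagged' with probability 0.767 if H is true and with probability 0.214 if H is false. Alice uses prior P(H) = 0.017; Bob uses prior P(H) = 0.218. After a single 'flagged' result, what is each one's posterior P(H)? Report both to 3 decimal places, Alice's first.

The likelihood ratio for a 'flagged' result is 0.767/0.214 = 3.5841.
Alice: prior odds 0.017/0.983 = 0.017294; posterior odds 0.061984; posterior probability 0.058.
Bob: prior odds 0.218/0.782 = 0.27877; posterior odds 0.99915; posterior probability 0.500.

Alice: 0.058; Bob: 0.500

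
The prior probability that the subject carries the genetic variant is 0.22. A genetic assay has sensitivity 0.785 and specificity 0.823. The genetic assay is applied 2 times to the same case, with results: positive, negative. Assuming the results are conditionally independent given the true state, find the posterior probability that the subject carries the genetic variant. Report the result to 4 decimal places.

Let H be the event that the subject carries the genetic variant; start with P(H) = 0.22. P('positive'|H) = 0.785, P('positive'|¬H) = 0.177.
Update on result 1 ('positive'): P(H) ← 0.785·0.2200 / (0.785·0.2200 + 0.177·0.7800) = 0.17270/0.31076 = 0.5557.
Update on result 2 ('negative'): P(H) ← 0.215·0.5557 / (0.215·0.5557 + 0.823·0.4443) = 0.11948/0.48511 = 0.2463.

Posterior P(H) ≈ 0.2463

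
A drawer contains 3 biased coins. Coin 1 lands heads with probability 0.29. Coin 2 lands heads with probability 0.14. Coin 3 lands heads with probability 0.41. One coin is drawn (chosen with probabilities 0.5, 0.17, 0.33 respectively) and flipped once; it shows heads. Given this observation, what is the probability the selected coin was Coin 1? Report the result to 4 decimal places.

Posterior probability ≈ 0.4768

P(heads|C1) = 0.29; P(heads|C2) = 0.14; P(heads|C3) = 0.41.
Prior × likelihood for each source: 0.5·0.29=0.1450, 0.17·0.14=0.02380, 0.33·0.41=0.1353. Summing gives P(heads) = 0.30410.
P(Coin 1 | heads) = 0.1450 / 0.30410 = 0.4768.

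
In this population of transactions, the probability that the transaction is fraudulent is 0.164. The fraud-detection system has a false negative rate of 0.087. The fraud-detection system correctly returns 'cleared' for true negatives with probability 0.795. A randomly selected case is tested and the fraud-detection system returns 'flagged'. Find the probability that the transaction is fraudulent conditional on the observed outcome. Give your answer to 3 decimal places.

Write H for 'the transaction is fraudulent'. Prior odds H:¬H = 0.164/0.836 = 0.19617. For the 'flagged' outcome, the likelihood ratio is 0.913/0.205 = 4.4537.
Posterior odds = 0.19617 × 4.4537 = 0.87368, so P(H|E) = 0.87368/(1+0.87368) = 0.466.

P(H | E) ≈ 0.466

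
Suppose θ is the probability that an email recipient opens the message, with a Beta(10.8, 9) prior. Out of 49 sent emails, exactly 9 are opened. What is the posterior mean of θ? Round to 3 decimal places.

The binomial likelihood is conjugate to the Beta prior: with 9 successes and 40 failures, the posterior is Beta(10.8+9, 9+40) = Beta(19.8, 49).
E[θ | data] = 19.8/(19.8+49) = 0.288.

Posterior mean ≈ 0.288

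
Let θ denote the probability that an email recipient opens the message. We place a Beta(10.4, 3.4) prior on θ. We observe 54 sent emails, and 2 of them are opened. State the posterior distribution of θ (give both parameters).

Posterior: Beta(12.4, 55.4)

Observing 2 successes and 52 failures updates Beta(10.4, 3.4) by adding the success and failure counts to the two shape parameters: α = 10.4+2 = 12.4, β = 3.4+52 = 55.4.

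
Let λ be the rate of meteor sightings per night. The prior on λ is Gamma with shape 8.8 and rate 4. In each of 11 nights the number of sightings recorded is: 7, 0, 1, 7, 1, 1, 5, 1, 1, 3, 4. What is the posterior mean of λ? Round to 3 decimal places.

Posterior mean ≈ 2.653

Total count ∑xᵢ = 31 over n = 11 nights.
Gamma is conjugate to the Poisson likelihood: posterior is Gamma(shape = 8.8+31 = 39.8, rate = 4+11 = 15).
Posterior mean = shape/rate = 39.8/15 = 2.653.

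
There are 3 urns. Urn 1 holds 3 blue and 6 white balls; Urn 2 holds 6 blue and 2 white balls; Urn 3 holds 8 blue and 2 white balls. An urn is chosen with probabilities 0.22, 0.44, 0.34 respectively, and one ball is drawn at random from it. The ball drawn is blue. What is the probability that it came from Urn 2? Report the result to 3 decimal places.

Posterior probability ≈ 0.489

Tabulate prior·likelihood by source: [1] prior 0.22, lik 0.3333, product 0.07333; [2] prior 0.44, lik 0.75, product 0.3300; [3] prior 0.34, lik 0.8, product 0.2720.
Normalizing constant = 0.67533; the posterior for Urn 2 is its product over the sum, 0.3300/0.67533 = 0.489.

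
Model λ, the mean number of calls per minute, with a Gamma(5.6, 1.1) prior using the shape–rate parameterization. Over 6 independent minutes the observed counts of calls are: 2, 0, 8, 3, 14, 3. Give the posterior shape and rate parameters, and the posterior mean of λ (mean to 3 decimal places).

Total count ∑xᵢ = 30 over n = 6 minutes.
Gamma is conjugate to the Poisson likelihood: posterior is Gamma(shape = 5.6+30 = 35.6, rate = 1.1+6 = 7.1).
Posterior mean = shape/rate = 35.6/7.1 = 5.014.

Posterior: Gamma(shape=35.6, rate=7.1); mean ≈ 5.014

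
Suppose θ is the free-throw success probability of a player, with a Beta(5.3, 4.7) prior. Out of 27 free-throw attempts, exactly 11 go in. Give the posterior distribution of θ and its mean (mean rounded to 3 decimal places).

Observing 11 successes and 16 failures updates Beta(5.3, 4.7) by adding the success and failure counts to the two shape parameters: α = 5.3+11 = 16.3, β = 4.7+16 = 20.7.
E[θ | data] = 16.3/(16.3+20.7) = 0.441.

Posterior: Beta(16.3, 20.7); mean ≈ 0.441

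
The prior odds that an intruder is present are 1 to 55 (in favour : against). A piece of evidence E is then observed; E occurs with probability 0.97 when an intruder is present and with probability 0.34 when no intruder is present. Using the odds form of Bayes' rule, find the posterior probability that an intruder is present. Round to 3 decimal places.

Posterior probability ≈ 0.049

Prior odds = 1/55 = 0.018182.
Likelihood ratio for E = 0.97/0.34 = 2.8529.
Posterior odds = prior odds × LR = 0.051872.
Posterior probability = odds/(1+odds) = 0.051872/1.0519 = 0.049.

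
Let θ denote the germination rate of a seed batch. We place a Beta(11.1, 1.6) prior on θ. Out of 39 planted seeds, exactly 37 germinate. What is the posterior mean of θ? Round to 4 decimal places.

Observing 37 successes and 2 failures updates Beta(11.1, 1.6) by adding the success and failure counts to the two shape parameters: α = 11.1+37 = 48.1, β = 1.6+2 = 3.6.
E[θ | data] = 48.1/(48.1+3.6) = 0.9304.

Posterior mean ≈ 0.9304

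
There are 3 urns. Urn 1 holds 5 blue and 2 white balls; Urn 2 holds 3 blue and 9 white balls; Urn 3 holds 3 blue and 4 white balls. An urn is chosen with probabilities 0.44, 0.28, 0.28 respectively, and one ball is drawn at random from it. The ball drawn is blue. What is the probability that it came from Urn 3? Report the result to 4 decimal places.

P(blue|Urn 1) = 0.7143; P(blue|Urn 2) = 0.25; P(blue|Urn 3) = 0.4286.
Prior × likelihood for each source: 0.44·0.7143=0.3143, 0.28·0.25=0.07000, 0.28·0.4286=0.1200. Summing gives P(blue) = 0.50429.
P(Urn 3 | blue) = 0.1200 / 0.50429 = 0.2380.

Posterior probability ≈ 0.2380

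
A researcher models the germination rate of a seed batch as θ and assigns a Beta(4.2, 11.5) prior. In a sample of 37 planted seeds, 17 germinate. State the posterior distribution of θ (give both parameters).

Posterior: Beta(21.2, 31.5)

Observing 17 successes and 20 failures updates Beta(4.2, 11.5) by adding the success and failure counts to the two shape parameters: α = 4.2+17 = 21.2, β = 11.5+20 = 31.5.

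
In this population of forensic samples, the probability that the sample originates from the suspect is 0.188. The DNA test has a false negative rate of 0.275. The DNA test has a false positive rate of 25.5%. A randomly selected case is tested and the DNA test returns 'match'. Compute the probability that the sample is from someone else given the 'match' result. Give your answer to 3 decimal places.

Let H be the event that the sample originates from the suspect. P(H) = 0.188, so P(¬H) = 0.812. With E the 'match' result, P(E|H) = 0.725 and P(E|¬H) = 0.255.
P(E) = 0.725·0.188 + 0.255·0.812 = 0.13630 + 0.20706 = 0.34336.
By Bayes' theorem, P(H|E) = 0.13630 / 0.34336 = 0.397. Hence P(¬H|E) = 1 − 0.397 = 0.603.

P(¬H | E) ≈ 0.603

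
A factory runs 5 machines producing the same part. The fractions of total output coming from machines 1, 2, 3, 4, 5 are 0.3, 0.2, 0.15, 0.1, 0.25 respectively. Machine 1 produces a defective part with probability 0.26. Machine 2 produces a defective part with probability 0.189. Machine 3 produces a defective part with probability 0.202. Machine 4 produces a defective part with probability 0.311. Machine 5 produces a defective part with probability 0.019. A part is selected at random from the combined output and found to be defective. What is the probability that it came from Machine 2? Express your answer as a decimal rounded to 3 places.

Posterior probability ≈ 0.208

P(defective|M1) = 0.26; P(defective|M2) = 0.189; P(defective|M3) = 0.202; P(defective|M4) = 0.311; P(defective|M5) = 0.019.
Prior × likelihood for each source: 0.3·0.26=0.07800, 0.2·0.189=0.03780, 0.15·0.202=0.03030, 0.1·0.311=0.03110, 0.25·0.019=0.004750. Summing gives P(defective) = 0.18195.
P(Machine 2 | defective) = 0.03780 / 0.18195 = 0.208.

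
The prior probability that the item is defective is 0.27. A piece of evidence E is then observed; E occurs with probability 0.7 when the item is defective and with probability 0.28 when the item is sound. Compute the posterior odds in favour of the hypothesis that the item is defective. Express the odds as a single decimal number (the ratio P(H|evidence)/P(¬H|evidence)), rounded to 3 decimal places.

Posterior odds ≈ 0.925

Prior odds = 0.27/(1−0.27) = 0.36986. In log-odds, ln(0.36986) = -0.99462.
Add log likelihood ratio: ln(2.5000) = 0.91629.
Posterior log-odds = -0.078332, so posterior odds = exp(-0.078332) = 0.92466.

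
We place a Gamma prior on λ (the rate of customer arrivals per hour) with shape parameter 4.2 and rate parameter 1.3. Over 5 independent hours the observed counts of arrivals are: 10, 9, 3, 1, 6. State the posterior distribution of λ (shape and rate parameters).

Posterior: Gamma(shape=33.2, rate=6.3)

Total count ∑xᵢ = 29 over n = 5 hours.
Gamma is conjugate to the Poisson likelihood: posterior is Gamma(shape = 4.2+29 = 33.2, rate = 1.3+5 = 6.3).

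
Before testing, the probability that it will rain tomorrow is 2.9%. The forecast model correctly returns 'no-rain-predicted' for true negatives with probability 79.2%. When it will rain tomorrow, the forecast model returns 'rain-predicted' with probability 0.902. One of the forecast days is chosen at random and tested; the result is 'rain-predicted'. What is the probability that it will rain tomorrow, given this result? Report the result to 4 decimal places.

Write H for 'it will rain tomorrow'. Prior odds H:¬H = 0.029/0.971 = 0.029866. For the 'rain-predicted' outcome, the likelihood ratio is 0.902/0.208 = 4.3365.
Posterior odds = 0.029866 × 4.3365 = 0.12952, so P(H|E) = 0.12952/(1+0.12952) = 0.1147.

P(H | E) ≈ 0.1147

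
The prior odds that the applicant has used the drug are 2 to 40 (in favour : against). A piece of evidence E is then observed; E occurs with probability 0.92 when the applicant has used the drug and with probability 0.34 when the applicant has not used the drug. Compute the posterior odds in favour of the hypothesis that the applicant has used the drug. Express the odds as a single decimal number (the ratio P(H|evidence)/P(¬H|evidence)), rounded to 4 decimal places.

Posterior odds ≈ 0.1353

Prior odds = 2/40 = 0.050000.
Likelihood ratio for E = 0.92/0.34 = 2.7059.
Posterior odds = prior odds × LR = 0.13529.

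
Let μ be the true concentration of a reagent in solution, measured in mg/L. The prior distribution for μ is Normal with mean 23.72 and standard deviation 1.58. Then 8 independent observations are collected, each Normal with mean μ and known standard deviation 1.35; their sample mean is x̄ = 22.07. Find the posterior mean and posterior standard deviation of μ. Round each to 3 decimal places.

Posterior mean ≈ 22.208; posterior SD ≈ 0.457

With known σ, the Normal prior is conjugate. Weight on the data is w = (n/σ²)/(n/σ² + 1/τ₀²) = 4.38957/(4.38957+0.400577) = 0.91637.
Posterior mean = w·x̄ + (1−w)·μ₀ = 0.91637·22.07 + 0.083625·23.72 = 22.208. Posterior variance = 1/(4.38957+0.400577) = 0.208762, so SD = 0.457.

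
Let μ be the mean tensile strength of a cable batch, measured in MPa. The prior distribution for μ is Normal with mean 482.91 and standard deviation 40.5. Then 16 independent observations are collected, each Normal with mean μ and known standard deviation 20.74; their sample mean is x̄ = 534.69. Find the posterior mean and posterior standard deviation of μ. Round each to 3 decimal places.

Posterior mean ≈ 533.855; posterior SD ≈ 5.143

With known σ, the Normal prior is conjugate. Weight on the data is w = (n/σ²)/(n/σ² + 1/τ₀²) = 0.0371965/(0.0371965+0.00060966) = 0.98387.
Posterior mean = w·x̄ + (1−w)·μ₀ = 0.98387·534.69 + 0.016126·482.91 = 533.855. Posterior variance = 1/(0.0371965+0.00060966) = 26.4507, so SD = 5.143.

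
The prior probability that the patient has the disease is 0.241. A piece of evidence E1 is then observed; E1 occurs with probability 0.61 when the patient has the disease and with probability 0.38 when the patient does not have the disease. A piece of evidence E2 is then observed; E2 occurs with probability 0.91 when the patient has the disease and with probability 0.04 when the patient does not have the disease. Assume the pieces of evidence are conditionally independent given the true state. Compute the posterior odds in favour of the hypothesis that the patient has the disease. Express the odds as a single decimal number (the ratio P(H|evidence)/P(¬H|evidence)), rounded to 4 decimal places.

Prior odds = 0.241/(1−0.241) = 0.31752. In log-odds, ln(0.31752) = -1.1472.
Add log likelihood ratios: ln(1.6053) + ln(22.750) = 3.5979.
Posterior log-odds = 2.4506, so posterior odds = exp(2.4506) = 11.596.

Posterior odds ≈ 11.5959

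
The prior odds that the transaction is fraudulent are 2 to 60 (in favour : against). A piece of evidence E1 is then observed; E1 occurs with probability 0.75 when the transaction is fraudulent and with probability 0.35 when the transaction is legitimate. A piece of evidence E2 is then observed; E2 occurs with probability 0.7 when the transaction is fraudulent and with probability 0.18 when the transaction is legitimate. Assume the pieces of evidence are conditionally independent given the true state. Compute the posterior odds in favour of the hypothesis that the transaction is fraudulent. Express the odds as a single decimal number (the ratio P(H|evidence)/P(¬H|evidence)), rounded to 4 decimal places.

Posterior odds ≈ 0.2778

Prior odds = 2/60 = 0.033333.
Likelihood ratio for E1 = 0.75/0.35 = 2.1429.
Likelihood ratio for E2 = 0.7/0.18 = 3.8889.
Posterior odds = prior odds × LR₁ × LR₂ = 0.27778.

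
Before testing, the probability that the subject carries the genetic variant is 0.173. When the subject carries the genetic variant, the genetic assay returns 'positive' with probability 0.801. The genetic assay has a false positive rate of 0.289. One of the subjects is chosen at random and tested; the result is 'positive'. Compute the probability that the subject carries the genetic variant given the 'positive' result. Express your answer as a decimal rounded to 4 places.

P(H | E) ≈ 0.3670

Let H be the event that the subject carries the genetic variant. P(H) = 0.173, so P(¬H) = 0.827. With E the 'positive' result, P(E|H) = 0.801 and P(E|¬H) = 0.289.
P(E) = 0.801·0.173 + 0.289·0.827 = 0.13857 + 0.23900 = 0.37758.
By Bayes' theorem, P(H|E) = 0.13857 / 0.37758 = 0.3670.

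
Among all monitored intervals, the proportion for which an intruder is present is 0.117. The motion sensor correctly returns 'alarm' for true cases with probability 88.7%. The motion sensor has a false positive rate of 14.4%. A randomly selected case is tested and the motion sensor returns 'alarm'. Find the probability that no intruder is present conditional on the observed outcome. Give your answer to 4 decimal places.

P(¬H | E) ≈ 0.5506

Let H be the event that an intruder is present. P(H) = 0.117, so P(¬H) = 0.883. With E the 'alarm' result, P(E|H) = 0.887 and P(E|¬H) = 0.144.
P(E) = 0.887·0.117 + 0.144·0.883 = 0.10378 + 0.12715 = 0.23093.
By Bayes' theorem, P(H|E) = 0.10378 / 0.23093 = 0.4494. Hence P(¬H|E) = 1 − 0.4494 = 0.5506.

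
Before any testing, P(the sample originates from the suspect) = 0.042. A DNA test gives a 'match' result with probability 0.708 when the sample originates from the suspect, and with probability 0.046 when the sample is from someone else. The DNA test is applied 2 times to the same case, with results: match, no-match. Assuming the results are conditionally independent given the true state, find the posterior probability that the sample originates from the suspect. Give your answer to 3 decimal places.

Let H be the event that the sample originates from the suspect; start with P(H) = 0.042. P('match'|H) = 0.708, P('match'|¬H) = 0.046.
Update on result 1 ('match'): P(H) ← 0.708·0.0420 / (0.708·0.0420 + 0.046·0.9580) = 0.029736/0.073804 = 0.4029.
Update on result 2 ('no-match'): P(H) ← 0.292·0.4029 / (0.292·0.4029 + 0.954·0.5971) = 0.11765/0.68728 = 0.1712.

Posterior P(H) ≈ 0.171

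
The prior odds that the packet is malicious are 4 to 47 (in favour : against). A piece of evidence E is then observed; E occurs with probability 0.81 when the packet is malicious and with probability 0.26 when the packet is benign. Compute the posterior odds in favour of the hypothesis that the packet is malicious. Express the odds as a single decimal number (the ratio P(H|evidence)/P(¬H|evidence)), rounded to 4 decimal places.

Posterior odds ≈ 0.2651

Prior odds = 4/47 = 0.085106.
Likelihood ratio for E = 0.81/0.26 = 3.1154.
Posterior odds = prior odds × LR = 0.26514.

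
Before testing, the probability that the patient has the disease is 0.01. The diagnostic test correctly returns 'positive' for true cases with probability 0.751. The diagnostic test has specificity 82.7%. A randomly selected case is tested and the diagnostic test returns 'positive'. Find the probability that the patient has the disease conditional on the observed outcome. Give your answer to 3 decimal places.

P(H | E) ≈ 0.042

Let H be the event that the patient has the disease. P(H) = 0.01, so P(¬H) = 0.99. With E the 'positive' result, P(E|H) = 0.751 and P(E|¬H) = 0.173.
P(E) = 0.751·0.01 + 0.173·0.99 = 0.0075100 + 0.17127 = 0.17878.
By Bayes' theorem, P(H|E) = 0.0075100 / 0.17878 = 0.042.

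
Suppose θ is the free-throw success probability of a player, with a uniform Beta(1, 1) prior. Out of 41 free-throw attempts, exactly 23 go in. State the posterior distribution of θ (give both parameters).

Observing 23 successes and 18 failures updates Beta(1, 1) by adding the success and failure counts to the two shape parameters: α = 1+23 = 24, β = 1+18 = 19.

Posterior: Beta(24, 19)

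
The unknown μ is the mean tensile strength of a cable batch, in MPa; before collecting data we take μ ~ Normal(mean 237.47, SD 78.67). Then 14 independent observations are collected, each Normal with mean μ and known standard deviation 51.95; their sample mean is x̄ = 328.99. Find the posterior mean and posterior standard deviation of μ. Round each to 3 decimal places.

Posterior mean ≈ 326.225; posterior SD ≈ 13.673

With known σ, the Normal prior is conjugate. Weight on the data is w = (n/σ²)/(n/σ² + 1/τ₀²) = 0.00518749/(0.00518749+0.00016158) = 0.96979.
Posterior mean = w·x̄ + (1−w)·μ₀ = 0.96979·328.99 + 0.030207·237.47 = 326.225. Posterior variance = 1/(0.00518749+0.00016158) = 186.949, so SD = 13.673.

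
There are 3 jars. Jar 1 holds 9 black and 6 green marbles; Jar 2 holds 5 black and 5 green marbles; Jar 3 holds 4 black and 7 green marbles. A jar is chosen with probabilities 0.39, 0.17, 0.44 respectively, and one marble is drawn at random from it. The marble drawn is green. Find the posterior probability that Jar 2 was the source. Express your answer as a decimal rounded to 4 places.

Tabulate prior·likelihood by source: [1] prior 0.39, lik 0.4, product 0.1560; [2] prior 0.17, lik 0.5, product 0.08500; [3] prior 0.44, lik 0.6364, product 0.2800.
Normalizing constant = 0.52100; the posterior for Jar 2 is its product over the sum, 0.08500/0.52100 = 0.1631.

Posterior probability ≈ 0.1631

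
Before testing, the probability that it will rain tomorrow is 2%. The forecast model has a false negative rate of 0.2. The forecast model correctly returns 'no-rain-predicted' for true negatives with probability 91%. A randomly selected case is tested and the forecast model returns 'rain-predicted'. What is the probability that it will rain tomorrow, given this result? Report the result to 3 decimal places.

Write H for 'it will rain tomorrow'. Prior odds H:¬H = 0.02/0.98 = 0.020408. For the 'rain-predicted' outcome, the likelihood ratio is 0.8/0.09 = 8.8889.
Posterior odds = 0.020408 × 8.8889 = 0.18141, so P(H|E) = 0.18141/(1+0.18141) = 0.154.

P(H | E) ≈ 0.154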